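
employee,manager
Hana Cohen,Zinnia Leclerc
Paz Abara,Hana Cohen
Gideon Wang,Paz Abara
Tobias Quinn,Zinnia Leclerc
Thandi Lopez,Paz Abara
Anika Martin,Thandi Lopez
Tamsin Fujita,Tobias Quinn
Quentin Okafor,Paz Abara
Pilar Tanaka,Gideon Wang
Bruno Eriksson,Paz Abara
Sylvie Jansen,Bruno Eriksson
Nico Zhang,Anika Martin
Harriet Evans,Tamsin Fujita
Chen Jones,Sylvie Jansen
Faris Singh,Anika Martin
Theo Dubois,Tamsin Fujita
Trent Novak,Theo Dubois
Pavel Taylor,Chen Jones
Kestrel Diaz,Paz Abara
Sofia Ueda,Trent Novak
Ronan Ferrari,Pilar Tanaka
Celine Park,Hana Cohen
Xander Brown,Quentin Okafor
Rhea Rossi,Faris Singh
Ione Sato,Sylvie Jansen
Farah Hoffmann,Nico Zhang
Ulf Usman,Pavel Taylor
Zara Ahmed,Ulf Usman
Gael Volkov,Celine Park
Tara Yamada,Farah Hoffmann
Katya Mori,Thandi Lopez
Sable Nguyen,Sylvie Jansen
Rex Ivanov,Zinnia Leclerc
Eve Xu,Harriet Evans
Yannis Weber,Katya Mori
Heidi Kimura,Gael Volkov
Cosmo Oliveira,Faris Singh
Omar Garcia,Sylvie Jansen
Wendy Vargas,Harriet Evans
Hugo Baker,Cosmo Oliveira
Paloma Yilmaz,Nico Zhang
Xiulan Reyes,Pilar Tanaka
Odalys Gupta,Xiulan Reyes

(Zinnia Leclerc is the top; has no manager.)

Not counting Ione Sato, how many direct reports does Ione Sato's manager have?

3

Ione Sato reports to Sylvie Jansen. Sylvie Jansen's other direct reports are Chen Jones, Sable Nguyen, Omar Garcia — 3 peers.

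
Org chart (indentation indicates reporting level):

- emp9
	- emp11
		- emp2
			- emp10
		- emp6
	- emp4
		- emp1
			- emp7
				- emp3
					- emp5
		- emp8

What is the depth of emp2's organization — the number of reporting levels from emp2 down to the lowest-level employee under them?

1

The longest chain under emp2 runs emp2 → emp10, which is 1 level below emp2.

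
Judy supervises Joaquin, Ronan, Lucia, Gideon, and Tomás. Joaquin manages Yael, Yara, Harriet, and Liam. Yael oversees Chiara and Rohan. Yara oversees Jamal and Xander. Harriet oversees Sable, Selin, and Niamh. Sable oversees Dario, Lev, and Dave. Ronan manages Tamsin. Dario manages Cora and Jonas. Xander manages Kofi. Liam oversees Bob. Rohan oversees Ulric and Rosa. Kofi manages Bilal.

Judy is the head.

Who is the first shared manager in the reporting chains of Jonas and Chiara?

Joaquin

Jonas's chain of managers is Dario, Sable, Harriet, Joaquin, Judy. Chiara's chain of managers is Yael, Joaquin, Judy. The first manager that appears in both chains is Joaquin.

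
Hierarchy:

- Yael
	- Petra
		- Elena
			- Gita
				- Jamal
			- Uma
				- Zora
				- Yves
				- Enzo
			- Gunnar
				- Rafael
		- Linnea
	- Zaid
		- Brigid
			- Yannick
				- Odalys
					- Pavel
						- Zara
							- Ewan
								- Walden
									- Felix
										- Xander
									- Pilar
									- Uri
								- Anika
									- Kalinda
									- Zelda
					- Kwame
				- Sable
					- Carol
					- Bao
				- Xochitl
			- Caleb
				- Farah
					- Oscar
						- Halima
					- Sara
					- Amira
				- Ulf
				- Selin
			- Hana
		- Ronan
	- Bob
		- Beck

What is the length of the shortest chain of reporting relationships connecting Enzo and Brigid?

6

Enzo is 4 levels below Yael, and Brigid is 2 levels below Yael (their lowest common manager). The shortest path runs up from Enzo to Yael and back down to Brigid: 4 + 2 = 6 links.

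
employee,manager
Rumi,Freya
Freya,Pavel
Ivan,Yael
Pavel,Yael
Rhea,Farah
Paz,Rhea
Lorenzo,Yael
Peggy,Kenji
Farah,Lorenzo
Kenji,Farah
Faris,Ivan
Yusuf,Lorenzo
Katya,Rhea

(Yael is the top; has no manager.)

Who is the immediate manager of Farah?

Lorenzo

Farah reports directly to Lorenzo.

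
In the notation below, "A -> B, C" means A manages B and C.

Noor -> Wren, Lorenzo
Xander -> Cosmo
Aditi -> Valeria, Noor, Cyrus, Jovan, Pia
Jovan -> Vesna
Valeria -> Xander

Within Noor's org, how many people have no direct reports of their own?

2

The people in Noor's organization with no one reporting to them are Lorenzo, Wren. That is 2.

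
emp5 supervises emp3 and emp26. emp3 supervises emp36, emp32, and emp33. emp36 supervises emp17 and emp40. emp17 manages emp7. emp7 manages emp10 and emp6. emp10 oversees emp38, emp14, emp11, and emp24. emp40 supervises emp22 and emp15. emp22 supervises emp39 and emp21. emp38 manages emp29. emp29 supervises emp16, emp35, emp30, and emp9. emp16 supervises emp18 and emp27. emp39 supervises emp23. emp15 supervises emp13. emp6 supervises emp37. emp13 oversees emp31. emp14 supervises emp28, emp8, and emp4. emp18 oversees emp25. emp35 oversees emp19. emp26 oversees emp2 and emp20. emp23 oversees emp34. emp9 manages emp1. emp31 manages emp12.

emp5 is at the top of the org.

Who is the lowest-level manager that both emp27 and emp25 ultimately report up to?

emp16

emp27's chain of managers is emp16, emp29, emp38, emp10, emp7, emp17, emp36, emp3, emp5. emp25's chain of managers is emp18, emp16, emp29, emp38, emp10, emp7, emp17, emp36, emp3, emp5. The first manager that appears in both chains is emp16.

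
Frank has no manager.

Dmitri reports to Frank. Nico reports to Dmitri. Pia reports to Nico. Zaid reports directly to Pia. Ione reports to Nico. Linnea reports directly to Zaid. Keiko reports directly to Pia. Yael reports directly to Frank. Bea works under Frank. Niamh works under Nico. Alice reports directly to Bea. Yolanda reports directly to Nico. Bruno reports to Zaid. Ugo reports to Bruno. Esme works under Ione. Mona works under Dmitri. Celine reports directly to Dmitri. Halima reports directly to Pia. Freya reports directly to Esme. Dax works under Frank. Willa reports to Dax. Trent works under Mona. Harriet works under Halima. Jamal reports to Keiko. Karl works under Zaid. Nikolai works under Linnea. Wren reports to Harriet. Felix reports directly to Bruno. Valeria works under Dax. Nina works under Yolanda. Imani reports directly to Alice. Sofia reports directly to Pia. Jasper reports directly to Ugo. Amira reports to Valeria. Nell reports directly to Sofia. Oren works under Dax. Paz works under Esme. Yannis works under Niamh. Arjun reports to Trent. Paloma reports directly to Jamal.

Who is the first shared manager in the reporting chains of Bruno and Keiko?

Pia

Bruno's chain of managers is Zaid, Pia, Nico, Dmitri, Frank. Keiko's chain of managers is Pia, Nico, Dmitri, Frank. The first manager that appears in both chains is Pia.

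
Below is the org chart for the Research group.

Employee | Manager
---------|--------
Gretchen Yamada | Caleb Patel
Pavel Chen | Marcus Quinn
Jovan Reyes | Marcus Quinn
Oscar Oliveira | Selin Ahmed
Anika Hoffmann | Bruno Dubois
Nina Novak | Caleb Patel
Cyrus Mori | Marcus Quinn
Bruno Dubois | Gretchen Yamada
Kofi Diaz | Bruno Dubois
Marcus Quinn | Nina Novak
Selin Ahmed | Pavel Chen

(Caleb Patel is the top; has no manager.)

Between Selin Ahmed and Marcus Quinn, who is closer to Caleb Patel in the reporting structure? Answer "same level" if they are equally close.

Marcus Quinn

Selin Ahmed is 4 levels below Caleb Patel; Marcus Quinn is 2. Marcus Quinn is higher.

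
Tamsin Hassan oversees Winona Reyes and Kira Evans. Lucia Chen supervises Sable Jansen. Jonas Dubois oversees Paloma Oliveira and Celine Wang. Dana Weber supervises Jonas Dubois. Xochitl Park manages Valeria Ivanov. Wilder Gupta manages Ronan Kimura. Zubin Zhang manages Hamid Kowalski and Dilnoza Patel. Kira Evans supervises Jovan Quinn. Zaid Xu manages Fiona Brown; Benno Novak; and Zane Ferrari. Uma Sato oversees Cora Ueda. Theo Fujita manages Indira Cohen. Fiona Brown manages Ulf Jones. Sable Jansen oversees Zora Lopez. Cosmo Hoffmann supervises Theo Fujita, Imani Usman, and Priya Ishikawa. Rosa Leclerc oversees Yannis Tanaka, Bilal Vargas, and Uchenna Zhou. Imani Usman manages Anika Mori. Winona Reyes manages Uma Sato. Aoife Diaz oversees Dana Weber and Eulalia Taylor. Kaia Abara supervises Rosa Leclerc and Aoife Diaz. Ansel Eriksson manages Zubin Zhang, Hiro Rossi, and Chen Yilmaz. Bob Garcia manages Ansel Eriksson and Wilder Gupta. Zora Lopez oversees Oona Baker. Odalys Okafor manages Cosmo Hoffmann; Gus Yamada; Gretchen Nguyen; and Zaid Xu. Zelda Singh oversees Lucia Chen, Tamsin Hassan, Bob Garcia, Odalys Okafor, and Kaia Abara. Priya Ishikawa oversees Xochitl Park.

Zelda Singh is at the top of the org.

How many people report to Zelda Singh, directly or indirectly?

Zelda Singh directly manages Lucia Chen, Tamsin Hassan, Bob Garcia, Odalys Okafor, Kaia Abara. Under Lucia Chen: Sable Jansen, Zora Lopez, Oona Baker (3). Under Tamsin Hassan: Winona Reyes, Uma Sato, Cora Ueda, Kira Evans, Jovan Quinn (5). Under Bob Garcia: Wilder Gupta, Ronan Kimura, Ansel Eriksson, Hiro Rossi, Chen Yilmaz, Zubin Zhang, Dilnoza Patel, Hamid Kowalski (8). Under Odalys Okafor: Zaid Xu, Zane Ferrari, Benno Novak, Fiona Brown, Ulf Jones, Gretchen Nguyen, Gus Yamada, Cosmo Hoffmann, Theo Fujita, Indira Cohen, Priya Ishikawa, Xochitl Park, Valeria Ivanov, Imani Usman, Anika Mori (15). Under Kaia Abara: Rosa Leclerc, Uchenna Zhou, Bilal Vargas, Yannis Tanaka, Aoife Diaz, Eulalia Taylor, Dana Weber, Jonas Dubois, Celine Wang, Paloma Oliveira (10). So Zelda Singh's organization is 5 direct reports plus everyone under them: 4 + 6 + 9 + 16 + 11 = 46.

46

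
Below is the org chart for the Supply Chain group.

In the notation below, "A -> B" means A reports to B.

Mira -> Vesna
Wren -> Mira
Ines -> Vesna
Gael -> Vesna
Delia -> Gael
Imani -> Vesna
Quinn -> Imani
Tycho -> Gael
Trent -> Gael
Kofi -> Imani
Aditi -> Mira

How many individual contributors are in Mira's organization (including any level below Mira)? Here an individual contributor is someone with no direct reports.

2

The people in Mira's organization with no one reporting to them are Aditi, Wren. That is 2.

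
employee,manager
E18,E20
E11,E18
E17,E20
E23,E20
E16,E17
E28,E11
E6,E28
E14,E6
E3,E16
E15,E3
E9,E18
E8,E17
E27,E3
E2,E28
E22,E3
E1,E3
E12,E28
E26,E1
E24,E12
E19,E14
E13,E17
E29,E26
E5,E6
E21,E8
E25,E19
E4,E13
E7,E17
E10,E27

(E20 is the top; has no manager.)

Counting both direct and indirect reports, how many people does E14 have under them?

2

E14 directly manages E19. Under E19: E25 (1). That's 2 in total.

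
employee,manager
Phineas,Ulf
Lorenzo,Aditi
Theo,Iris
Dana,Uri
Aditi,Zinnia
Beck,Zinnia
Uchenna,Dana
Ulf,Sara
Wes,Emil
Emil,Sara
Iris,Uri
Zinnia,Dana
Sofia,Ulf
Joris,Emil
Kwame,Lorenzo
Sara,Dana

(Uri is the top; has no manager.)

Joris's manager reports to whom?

Joris reports to Emil, and Emil reports to Sara. So Joris's skip-level manager is Sara.

Sara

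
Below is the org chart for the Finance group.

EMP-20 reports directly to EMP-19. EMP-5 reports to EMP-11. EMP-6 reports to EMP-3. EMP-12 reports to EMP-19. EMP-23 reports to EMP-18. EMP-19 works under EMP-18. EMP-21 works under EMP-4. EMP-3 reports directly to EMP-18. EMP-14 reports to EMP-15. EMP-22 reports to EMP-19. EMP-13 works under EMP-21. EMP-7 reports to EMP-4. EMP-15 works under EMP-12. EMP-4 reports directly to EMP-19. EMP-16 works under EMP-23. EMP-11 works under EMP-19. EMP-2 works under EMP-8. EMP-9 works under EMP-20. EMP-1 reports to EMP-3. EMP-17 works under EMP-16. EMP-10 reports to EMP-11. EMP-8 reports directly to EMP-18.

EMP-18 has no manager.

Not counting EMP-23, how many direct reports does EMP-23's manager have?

3

EMP-23 reports to EMP-18. EMP-18's other direct reports are EMP-19, EMP-3, EMP-8 — 3 peers.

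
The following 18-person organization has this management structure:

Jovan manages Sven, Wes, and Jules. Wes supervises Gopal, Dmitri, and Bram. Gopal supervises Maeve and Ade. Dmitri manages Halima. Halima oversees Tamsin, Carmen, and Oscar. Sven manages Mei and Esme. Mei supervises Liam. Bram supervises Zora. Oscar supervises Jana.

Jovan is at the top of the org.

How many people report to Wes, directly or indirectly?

Wes directly manages Gopal, Dmitri, Bram. Under Gopal: Ade, Maeve (2). Under Dmitri: Halima, Oscar, Jana, Carmen, Tamsin (5). Under Bram: Zora (1). So Wes's organization is 3 direct reports plus everyone under them: 3 + 6 + 2 = 11.

11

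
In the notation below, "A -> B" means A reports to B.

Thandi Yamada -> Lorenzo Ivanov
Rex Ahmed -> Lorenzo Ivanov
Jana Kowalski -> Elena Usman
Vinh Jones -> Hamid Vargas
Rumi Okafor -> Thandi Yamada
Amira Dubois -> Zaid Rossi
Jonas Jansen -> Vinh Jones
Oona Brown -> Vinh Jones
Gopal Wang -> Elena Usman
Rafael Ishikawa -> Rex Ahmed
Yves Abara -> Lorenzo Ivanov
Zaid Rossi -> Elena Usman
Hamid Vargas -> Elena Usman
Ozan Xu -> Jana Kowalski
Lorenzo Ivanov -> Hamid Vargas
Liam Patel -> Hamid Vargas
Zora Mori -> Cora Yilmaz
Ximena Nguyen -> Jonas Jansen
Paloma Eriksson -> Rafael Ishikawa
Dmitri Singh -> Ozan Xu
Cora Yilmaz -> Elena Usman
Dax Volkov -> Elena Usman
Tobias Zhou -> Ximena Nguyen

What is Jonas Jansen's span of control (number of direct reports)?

1

Jonas Jansen directly manages Ximena Nguyen. That is 1 direct report.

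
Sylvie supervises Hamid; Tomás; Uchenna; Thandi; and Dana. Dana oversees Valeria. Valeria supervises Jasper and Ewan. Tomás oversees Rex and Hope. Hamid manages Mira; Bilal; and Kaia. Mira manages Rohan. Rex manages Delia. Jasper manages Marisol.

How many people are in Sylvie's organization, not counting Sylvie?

16

Sylvie directly manages Dana, Tomás, Hamid, Uchenna, Thandi. Under Dana: Valeria, Jasper, Marisol, Ewan (4). Under Tomás: Hope, Rex, Delia (3). Under Hamid: Kaia, Bilal, Mira, Rohan (4). Uchenna has no reports. Thandi has no reports. So Sylvie's organization is 5 direct reports plus everyone under them: 5 + 4 + 5 + 1 + 1 = 16.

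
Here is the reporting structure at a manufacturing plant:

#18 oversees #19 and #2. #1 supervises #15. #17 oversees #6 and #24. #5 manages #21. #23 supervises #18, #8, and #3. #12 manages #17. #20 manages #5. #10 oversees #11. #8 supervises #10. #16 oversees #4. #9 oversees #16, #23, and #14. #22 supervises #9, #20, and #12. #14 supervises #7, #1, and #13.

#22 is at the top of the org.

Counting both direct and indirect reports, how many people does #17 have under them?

#17 directly manages #6, #24. #6 has no reports. #24 has no reports. So #17's organization is 2 direct reports plus everyone under them: 1 + 1 = 2.

2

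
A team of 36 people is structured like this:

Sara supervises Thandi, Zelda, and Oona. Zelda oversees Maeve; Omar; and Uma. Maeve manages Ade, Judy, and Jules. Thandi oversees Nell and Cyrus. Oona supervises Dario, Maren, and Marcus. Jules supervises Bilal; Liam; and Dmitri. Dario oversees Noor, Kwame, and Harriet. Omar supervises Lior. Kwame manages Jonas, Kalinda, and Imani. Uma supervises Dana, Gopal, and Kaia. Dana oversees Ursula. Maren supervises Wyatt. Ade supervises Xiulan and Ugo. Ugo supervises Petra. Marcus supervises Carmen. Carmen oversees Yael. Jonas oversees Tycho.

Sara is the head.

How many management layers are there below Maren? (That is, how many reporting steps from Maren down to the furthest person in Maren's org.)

1

The longest chain under Maren runs Maren → Wyatt, which is 1 level below Maren.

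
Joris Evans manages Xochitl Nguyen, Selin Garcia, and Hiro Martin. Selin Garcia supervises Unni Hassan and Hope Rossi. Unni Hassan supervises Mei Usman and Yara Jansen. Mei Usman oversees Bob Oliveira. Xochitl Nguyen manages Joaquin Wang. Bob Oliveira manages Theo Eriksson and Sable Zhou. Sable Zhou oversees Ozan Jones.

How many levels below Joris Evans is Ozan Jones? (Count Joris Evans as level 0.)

6

Chain from Ozan Jones up to Joris Evans: Ozan Jones → Sable Zhou → Bob Oliveira → Mei Usman → Unni Hassan → Selin Garcia → Joris Evans. That is 6 steps up, so Ozan Jones is 6 levels below Joris Evans.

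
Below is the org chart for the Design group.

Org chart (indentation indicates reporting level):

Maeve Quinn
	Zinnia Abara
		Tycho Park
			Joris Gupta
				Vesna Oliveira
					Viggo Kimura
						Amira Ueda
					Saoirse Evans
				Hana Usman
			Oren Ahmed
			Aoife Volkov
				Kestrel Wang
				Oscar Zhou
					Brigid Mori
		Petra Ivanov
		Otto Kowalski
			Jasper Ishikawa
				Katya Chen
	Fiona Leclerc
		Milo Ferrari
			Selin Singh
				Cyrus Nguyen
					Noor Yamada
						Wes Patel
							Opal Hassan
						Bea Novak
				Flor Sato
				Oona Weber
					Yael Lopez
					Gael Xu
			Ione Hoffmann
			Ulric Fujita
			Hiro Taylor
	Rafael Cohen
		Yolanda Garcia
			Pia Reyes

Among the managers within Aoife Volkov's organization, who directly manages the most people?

Direct-report counts within Aoife Volkov's organization: Aoife Volkov has 2; Oscar Zhou has 1. The largest is 2, held by Aoife Volkov.

Aoife Volkov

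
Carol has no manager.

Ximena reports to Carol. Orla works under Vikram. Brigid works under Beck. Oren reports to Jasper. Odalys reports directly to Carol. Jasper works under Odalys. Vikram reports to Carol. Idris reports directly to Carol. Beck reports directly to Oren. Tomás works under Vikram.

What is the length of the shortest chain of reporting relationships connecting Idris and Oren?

4

Idris is 1 level below Carol, and Oren is 3 levels below Carol (their lowest common manager). The shortest path runs up from Idris to Carol and back down to Oren: 1 + 3 = 4 links.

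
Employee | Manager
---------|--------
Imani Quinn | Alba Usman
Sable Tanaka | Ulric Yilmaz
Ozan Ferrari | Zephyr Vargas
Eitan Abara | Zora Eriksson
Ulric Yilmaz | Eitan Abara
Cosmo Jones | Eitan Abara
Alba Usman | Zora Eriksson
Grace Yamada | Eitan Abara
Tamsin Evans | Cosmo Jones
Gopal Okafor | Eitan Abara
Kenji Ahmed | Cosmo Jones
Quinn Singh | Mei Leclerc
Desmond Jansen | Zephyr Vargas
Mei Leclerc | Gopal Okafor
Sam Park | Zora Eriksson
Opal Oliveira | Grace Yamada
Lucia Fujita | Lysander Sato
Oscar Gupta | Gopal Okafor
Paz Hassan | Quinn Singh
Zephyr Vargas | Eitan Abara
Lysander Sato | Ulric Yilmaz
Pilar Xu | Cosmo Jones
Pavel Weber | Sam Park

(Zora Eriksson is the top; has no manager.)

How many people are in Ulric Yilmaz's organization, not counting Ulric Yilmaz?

3

Ulric Yilmaz directly manages Lysander Sato, Sable Tanaka. Under Lysander Sato: Lucia Fujita (1). Sable Tanaka has no reports. So Ulric Yilmaz's organization is 2 direct reports plus everyone under them: 2 + 1 = 3.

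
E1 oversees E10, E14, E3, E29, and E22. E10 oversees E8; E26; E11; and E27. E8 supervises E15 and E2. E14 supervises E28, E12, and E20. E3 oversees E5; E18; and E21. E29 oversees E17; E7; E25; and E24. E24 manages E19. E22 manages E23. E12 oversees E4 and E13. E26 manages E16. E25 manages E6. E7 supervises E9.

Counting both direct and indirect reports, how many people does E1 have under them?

E1 directly manages E10, E14, E3, E29, E22. Under E10: E27, E11, E26, E16, E8, E15, E2 (7). Under E14: E20, E12, E13, E4, E28 (5). Under E3: E21, E18, E5 (3). Under E29: E7, E9, E25, E6, E17, E24, E19 (7). Under E22: E23 (1). So E1's organization is 5 direct reports plus everyone under them: 8 + 6 + 4 + 8 + 2 = 28.

28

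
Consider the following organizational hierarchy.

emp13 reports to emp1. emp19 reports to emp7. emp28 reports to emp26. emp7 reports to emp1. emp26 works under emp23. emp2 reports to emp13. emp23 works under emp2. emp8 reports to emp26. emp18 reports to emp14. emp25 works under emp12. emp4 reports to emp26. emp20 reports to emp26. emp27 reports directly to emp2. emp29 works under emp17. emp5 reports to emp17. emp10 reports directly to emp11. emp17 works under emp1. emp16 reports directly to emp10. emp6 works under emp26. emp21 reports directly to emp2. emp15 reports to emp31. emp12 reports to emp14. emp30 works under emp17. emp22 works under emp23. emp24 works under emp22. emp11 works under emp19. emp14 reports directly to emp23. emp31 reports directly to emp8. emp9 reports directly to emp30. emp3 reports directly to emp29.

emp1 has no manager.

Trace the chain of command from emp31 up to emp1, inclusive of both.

emp31 reports to emp8. emp8 reports to emp26. emp26 reports to emp23. emp23 reports to emp2. emp2 reports to emp13. emp13 reports to emp1. emp1 is at the top.

emp31 -> emp8 -> emp26 -> emp23 -> emp2 -> emp13 -> emp1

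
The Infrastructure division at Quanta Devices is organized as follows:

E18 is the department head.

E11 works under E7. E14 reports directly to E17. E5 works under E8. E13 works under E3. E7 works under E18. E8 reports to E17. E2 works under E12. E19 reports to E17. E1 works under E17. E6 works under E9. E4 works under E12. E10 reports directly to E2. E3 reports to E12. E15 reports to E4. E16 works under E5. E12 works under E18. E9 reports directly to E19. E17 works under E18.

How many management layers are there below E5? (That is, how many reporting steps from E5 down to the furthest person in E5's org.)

The longest chain under E5 runs E5 → E16, which is 1 level below E5.

1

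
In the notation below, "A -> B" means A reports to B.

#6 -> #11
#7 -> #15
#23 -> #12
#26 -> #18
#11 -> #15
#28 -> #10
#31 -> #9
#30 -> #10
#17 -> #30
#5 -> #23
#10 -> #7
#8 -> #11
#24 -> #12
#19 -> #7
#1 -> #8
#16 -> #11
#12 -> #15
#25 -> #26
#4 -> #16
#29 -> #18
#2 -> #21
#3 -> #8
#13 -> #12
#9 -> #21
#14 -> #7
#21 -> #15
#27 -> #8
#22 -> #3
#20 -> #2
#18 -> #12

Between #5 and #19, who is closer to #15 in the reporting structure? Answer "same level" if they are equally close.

#5 is 3 levels below #15; #19 is 2. #19 is higher.

#19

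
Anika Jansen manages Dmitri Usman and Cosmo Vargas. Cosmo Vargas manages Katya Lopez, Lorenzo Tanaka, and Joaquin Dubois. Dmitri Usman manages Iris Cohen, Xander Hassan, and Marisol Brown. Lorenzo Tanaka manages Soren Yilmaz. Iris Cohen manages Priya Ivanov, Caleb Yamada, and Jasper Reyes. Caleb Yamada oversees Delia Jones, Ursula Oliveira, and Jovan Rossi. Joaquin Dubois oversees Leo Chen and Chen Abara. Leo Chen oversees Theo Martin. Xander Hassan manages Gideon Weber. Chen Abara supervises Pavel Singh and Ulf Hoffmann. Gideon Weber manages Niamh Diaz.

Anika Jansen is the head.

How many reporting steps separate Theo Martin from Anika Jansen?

Chain from Theo Martin up to Anika Jansen: Theo Martin → Leo Chen → Joaquin Dubois → Cosmo Vargas → Anika Jansen. That is 4 steps up, so Theo Martin is 4 levels below Anika Jansen.

4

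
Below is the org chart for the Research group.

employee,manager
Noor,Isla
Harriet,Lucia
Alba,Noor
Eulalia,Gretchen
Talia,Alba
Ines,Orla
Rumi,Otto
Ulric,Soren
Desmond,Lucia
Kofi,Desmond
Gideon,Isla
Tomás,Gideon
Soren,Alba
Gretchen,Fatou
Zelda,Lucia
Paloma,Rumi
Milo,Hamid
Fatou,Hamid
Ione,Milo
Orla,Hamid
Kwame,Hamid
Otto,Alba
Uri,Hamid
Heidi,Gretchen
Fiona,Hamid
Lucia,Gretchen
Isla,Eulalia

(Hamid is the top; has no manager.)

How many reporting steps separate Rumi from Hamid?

Chain from Rumi up to Hamid: Rumi → Otto → Alba → Noor → Isla → Eulalia → Gretchen → Fatou → Hamid. That is 8 steps up, so Rumi is 8 levels below Hamid.

8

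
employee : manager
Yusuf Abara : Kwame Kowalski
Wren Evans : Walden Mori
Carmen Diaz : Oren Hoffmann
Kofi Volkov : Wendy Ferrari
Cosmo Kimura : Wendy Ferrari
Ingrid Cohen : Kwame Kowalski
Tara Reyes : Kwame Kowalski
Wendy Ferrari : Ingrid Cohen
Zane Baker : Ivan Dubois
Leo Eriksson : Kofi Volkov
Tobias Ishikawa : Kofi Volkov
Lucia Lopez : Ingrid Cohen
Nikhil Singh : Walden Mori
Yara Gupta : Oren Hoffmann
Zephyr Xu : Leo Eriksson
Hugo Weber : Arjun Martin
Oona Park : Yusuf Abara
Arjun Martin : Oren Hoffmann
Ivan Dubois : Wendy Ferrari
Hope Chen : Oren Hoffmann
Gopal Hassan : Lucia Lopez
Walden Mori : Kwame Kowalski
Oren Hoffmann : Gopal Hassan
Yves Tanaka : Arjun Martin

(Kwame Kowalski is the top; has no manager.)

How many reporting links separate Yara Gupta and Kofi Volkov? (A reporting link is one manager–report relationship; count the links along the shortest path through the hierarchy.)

Yara Gupta is 4 levels below Ingrid Cohen, and Kofi Volkov is 2 levels below Ingrid Cohen (their lowest common manager). The shortest path runs up from Yara Gupta to Ingrid Cohen and back down to Kofi Volkov: 4 + 2 = 6 links.

6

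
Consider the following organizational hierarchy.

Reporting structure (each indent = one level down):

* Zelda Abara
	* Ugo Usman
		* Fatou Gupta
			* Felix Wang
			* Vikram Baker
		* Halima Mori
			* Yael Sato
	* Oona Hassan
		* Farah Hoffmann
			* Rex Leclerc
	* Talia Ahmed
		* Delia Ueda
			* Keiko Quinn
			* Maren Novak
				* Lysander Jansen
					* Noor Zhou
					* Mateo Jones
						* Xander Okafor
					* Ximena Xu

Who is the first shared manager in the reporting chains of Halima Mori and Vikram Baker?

Ugo Usman

Halima Mori's chain of managers is Ugo Usman, Zelda Abara. Vikram Baker's chain of managers is Fatou Gupta, Ugo Usman, Zelda Abara. The first manager that appears in both chains is Ugo Usman.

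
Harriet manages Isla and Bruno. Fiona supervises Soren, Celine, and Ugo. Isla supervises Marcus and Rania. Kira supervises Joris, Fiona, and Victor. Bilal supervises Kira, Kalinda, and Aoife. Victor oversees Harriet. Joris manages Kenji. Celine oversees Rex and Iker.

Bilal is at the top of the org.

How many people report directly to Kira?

3

Kira directly manages Joris, Fiona, Victor. That is 3 direct reports.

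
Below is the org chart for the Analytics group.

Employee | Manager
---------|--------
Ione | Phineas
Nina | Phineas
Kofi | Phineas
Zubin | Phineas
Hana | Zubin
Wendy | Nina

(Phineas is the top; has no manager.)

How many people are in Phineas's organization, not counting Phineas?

Phineas directly manages Ione, Nina, Kofi, Zubin. Ione has no reports. Under Nina: Wendy (1). Kofi has no reports. Under Zubin: Hana (1). So Phineas's organization is 4 direct reports plus everyone under them: 1 + 2 + 1 + 2 = 6.

6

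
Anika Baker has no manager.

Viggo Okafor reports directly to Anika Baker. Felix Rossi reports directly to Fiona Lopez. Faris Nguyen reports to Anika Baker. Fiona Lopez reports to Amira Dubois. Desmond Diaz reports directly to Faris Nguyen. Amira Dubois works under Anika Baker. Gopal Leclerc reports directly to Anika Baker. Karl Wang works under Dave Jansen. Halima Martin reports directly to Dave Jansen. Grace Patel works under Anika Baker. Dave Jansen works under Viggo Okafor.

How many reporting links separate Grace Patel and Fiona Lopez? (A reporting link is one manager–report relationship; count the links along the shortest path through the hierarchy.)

3

Grace Patel is 1 level below Anika Baker, and Fiona Lopez is 2 levels below Anika Baker (their lowest common manager). The shortest path runs up from Grace Patel to Anika Baker and back down to Fiona Lopez: 1 + 2 = 3 links.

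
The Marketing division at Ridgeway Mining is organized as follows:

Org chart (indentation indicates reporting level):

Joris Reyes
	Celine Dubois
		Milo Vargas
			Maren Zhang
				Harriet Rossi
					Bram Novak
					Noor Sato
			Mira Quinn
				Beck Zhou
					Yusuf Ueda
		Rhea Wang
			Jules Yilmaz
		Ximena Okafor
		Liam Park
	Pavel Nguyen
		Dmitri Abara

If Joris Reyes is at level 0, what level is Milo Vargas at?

Chain from Milo Vargas up to Joris Reyes: Milo Vargas → Celine Dubois → Joris Reyes. That is 2 steps up, so Milo Vargas is 2 levels below Joris Reyes.

2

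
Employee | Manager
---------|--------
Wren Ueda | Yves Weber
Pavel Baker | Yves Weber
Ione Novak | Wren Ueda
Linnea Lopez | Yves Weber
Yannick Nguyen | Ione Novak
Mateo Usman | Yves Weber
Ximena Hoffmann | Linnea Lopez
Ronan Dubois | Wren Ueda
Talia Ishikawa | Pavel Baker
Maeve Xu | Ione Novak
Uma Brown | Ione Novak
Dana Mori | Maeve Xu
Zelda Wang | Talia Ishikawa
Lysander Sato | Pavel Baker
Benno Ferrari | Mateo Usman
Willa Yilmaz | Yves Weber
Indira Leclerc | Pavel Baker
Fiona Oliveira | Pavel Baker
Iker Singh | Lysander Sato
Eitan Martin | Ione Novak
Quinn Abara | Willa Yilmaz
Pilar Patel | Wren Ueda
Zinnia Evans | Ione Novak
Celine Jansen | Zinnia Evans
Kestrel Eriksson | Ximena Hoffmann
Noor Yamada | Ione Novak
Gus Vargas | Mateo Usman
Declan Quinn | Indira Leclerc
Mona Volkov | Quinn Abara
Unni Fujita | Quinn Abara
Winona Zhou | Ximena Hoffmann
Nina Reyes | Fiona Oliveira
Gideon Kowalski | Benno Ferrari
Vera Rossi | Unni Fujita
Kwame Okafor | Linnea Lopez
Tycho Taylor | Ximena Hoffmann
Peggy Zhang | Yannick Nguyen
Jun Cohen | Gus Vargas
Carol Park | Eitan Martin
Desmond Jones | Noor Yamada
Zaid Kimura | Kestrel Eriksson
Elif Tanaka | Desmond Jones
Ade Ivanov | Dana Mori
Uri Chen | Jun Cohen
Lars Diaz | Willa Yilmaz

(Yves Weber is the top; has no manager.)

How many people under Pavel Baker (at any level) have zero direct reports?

The people in Pavel Baker's organization with no one reporting to them are Nina Reyes, Declan Quinn, Iker Singh, Zelda Wang. That is 4.

4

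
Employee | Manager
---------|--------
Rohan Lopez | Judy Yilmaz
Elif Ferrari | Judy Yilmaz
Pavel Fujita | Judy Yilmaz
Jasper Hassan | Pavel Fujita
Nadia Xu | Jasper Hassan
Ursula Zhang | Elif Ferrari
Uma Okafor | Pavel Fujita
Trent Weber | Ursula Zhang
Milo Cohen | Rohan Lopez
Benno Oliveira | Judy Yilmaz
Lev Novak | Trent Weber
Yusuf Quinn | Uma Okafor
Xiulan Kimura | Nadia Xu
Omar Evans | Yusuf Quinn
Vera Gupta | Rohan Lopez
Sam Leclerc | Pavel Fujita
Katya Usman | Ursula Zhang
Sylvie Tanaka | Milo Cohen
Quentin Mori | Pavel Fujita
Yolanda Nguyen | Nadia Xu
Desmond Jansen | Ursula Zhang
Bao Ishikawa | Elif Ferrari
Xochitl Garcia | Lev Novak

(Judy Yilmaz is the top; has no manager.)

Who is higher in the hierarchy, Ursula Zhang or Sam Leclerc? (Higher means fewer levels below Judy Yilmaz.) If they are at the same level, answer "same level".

same level

Both Ursula Zhang and Sam Leclerc are 2 levels below Judy Yilmaz.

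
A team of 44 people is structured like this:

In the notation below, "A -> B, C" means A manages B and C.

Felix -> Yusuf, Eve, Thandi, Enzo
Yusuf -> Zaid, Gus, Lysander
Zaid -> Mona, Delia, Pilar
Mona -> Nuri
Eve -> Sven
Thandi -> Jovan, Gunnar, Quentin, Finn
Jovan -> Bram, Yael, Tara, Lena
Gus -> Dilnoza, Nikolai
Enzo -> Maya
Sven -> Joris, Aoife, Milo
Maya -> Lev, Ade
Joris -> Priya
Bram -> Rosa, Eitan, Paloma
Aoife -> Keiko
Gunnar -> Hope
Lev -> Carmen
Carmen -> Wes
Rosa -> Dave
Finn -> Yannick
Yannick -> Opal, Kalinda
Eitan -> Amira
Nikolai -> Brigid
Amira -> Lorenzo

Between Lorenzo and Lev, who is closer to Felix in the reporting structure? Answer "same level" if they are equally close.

Lorenzo is 6 levels below Felix; Lev is 3. Lev is higher.

Lev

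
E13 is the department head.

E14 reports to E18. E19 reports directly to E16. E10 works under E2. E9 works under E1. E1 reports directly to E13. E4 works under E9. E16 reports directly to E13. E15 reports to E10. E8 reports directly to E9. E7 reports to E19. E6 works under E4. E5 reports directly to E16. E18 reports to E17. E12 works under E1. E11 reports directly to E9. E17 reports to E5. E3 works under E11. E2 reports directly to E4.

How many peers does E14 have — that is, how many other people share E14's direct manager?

E14 reports to E18, and E18 has no other direct reports. E14 has 0 peers.

0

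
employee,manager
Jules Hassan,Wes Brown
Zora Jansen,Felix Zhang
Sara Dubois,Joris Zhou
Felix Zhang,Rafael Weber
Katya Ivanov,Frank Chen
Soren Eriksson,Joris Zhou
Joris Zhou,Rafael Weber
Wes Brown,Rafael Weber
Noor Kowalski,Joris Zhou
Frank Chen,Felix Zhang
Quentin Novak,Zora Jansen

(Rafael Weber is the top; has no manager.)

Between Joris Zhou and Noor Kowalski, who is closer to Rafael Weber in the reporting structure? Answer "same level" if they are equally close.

Joris Zhou is 1 level below Rafael Weber; Noor Kowalski is 2. Joris Zhou is higher.

Joris Zhou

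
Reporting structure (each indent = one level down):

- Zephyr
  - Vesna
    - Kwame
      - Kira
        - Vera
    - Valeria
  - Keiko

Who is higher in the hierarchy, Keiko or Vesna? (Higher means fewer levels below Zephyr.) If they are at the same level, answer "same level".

Both Keiko and Vesna are 1 level below Zephyr.

same level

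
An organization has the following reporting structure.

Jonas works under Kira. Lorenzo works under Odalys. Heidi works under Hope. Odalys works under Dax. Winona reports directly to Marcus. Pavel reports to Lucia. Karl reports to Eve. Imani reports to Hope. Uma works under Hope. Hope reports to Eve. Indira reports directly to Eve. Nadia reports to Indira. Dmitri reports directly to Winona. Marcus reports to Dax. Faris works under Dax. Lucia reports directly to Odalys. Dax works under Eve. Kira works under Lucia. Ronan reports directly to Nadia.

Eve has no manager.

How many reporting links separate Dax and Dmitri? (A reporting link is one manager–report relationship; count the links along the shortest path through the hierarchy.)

3

Dmitri is in Dax's organization: the chain from Dmitri up to Dax is Dmitri → Winona → Marcus → Dax, which is 3 links.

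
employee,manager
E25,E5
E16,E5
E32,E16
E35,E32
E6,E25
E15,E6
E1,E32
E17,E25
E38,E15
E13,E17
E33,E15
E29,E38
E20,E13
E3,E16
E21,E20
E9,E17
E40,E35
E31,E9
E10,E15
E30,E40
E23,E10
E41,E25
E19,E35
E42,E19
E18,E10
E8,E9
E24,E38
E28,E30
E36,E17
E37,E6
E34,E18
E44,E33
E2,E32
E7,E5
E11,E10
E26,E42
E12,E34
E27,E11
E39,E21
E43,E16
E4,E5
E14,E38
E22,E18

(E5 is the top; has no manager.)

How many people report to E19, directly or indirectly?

E19 directly manages E42. Under E42: E26 (1). That's 2 in total.

2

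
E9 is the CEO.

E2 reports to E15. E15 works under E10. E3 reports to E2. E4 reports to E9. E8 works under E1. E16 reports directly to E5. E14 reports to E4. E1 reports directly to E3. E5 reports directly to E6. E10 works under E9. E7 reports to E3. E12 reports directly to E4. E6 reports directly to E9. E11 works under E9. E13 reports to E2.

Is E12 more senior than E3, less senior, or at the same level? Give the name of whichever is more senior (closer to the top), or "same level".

E12

E12 is 2 levels below E9; E3 is 4. E12 is higher.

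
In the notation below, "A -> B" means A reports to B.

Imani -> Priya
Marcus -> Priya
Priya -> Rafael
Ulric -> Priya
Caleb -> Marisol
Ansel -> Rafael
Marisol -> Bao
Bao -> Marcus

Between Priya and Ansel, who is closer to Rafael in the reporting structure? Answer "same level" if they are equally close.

same level

Both Priya and Ansel are 1 level below Rafael.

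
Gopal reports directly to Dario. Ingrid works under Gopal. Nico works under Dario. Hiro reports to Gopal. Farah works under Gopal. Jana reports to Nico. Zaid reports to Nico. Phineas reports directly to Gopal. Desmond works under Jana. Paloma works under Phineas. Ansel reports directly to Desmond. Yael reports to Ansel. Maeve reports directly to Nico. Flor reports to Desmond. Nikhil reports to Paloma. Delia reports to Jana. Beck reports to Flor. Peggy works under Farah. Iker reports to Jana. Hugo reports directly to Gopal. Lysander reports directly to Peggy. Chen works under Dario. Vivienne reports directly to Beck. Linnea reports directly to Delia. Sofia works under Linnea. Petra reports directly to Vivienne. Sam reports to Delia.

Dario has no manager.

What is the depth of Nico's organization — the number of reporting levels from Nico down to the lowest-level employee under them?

6

The longest chain under Nico runs Nico → Jana → Desmond → Flor → Beck → Vivienne → Petra, which is 6 levels below Nico.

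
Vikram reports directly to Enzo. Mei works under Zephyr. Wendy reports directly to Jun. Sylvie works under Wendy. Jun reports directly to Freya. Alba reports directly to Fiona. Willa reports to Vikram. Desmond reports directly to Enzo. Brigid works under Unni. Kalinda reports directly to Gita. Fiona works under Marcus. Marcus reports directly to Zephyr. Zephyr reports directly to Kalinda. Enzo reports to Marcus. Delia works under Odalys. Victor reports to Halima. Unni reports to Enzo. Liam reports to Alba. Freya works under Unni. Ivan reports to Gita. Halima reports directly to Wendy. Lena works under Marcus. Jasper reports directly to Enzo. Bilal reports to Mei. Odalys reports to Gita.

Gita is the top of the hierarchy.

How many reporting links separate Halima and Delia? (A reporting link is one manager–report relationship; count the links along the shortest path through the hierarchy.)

11

Halima is 9 levels below Gita, and Delia is 2 levels below Gita (their lowest common manager). The shortest path runs up from Halima to Gita and back down to Delia: 9 + 2 = 11 links.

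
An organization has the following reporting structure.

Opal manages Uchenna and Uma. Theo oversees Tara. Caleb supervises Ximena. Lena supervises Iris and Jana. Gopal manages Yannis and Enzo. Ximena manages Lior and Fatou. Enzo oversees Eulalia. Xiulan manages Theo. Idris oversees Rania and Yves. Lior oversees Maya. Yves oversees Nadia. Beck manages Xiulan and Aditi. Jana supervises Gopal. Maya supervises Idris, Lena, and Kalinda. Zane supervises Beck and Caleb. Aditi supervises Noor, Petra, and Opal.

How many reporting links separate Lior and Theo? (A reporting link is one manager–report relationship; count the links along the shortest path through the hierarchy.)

6

Lior is 3 levels below Zane, and Theo is 3 levels below Zane (their lowest common manager). The shortest path runs up from Lior to Zane and back down to Theo: 3 + 3 = 6 links.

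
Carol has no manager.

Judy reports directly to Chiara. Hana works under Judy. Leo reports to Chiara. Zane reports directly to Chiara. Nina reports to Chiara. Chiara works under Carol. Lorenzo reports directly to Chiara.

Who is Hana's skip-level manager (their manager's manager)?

Hana reports to Judy, and Judy reports to Chiara. So Hana's skip-level manager is Chiara.

Chiara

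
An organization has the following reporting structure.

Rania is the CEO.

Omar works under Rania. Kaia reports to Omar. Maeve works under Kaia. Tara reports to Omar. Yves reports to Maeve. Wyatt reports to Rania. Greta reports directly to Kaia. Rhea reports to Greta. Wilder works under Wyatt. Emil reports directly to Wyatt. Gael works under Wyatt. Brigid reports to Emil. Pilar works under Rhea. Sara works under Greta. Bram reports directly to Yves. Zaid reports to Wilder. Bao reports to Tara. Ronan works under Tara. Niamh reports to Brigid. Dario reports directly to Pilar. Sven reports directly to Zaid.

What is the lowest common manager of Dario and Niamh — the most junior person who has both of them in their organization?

Rania

Dario's chain of managers is Pilar, Rhea, Greta, Kaia, Omar, Rania. Niamh's chain of managers is Brigid, Emil, Wyatt, Rania. The first manager that appears in both chains is Rania.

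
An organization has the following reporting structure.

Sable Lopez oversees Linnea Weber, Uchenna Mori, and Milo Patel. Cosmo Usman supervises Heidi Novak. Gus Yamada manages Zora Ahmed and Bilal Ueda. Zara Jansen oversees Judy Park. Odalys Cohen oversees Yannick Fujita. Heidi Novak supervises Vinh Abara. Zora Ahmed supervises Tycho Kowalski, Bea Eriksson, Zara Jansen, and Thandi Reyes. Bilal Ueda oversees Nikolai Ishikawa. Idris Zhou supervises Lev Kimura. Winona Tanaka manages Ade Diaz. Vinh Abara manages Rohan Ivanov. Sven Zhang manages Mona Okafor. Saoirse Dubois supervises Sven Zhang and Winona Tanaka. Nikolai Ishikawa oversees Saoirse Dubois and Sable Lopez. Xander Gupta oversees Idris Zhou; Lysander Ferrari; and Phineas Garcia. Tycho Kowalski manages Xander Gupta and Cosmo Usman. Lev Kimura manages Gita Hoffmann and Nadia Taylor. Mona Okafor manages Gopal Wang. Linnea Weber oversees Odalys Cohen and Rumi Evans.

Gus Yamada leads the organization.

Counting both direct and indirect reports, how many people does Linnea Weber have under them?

3

Linnea Weber directly manages Odalys Cohen, Rumi Evans. Under Odalys Cohen: Yannick Fujita (1). Rumi Evans has no reports. So Linnea Weber's organization is 2 direct reports plus everyone under them: 2 + 1 = 3.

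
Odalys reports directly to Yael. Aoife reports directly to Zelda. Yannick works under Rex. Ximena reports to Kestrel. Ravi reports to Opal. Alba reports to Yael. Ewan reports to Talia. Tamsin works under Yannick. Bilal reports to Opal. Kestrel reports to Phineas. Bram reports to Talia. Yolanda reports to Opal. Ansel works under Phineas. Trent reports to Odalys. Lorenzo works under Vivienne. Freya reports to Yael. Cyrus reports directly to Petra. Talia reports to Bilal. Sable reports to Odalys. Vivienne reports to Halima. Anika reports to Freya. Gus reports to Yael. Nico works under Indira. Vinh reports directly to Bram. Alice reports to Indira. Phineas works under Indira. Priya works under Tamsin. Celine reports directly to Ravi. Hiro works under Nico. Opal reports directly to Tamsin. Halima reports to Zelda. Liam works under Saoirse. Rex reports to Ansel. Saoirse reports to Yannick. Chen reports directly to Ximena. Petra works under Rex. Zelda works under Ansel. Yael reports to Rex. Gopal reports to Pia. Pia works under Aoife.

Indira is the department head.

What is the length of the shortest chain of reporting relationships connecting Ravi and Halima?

7

Ravi is 5 levels below Ansel, and Halima is 2 levels below Ansel (their lowest common manager). The shortest path runs up from Ravi to Ansel and back down to Halima: 5 + 2 = 7 links.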